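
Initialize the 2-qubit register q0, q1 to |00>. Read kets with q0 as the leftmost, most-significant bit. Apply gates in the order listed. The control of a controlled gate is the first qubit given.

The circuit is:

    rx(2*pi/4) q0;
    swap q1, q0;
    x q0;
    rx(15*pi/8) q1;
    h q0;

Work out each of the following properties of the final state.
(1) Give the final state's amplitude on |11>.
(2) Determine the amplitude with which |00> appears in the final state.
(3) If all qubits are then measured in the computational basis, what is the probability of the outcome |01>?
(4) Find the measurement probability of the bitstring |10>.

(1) The final state's coefficient on |11> equals -sqrt(2)*I*sin(3*pi/16)/2.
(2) The final state's coefficient on |00> equals -sqrt(2)*sin(5*pi/16)/2.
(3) The probability of measuring |01> is 1/4 - sqrt(2 - sqrt(2))/8.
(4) The probability of measuring |10> is sqrt(2 - sqrt(2))/8 + 1/4.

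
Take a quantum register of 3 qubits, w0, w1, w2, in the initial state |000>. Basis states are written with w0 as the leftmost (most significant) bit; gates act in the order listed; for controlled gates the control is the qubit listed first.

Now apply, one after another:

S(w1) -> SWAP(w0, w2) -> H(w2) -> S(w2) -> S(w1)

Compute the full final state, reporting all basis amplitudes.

The resulting statevector has amplitude sqrt(2)/2 on |000>, sqrt(2)*I/2 on |001>, and 0 on every other basis state.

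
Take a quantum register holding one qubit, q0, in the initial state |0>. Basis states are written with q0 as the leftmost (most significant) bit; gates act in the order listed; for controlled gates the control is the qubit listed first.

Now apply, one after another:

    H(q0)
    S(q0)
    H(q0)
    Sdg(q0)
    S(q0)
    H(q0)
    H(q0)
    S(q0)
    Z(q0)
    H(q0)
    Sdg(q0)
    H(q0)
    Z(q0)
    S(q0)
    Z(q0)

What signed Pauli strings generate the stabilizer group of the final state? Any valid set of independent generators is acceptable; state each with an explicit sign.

The stabilizer group can be generated by -Y, among other valid generating sets.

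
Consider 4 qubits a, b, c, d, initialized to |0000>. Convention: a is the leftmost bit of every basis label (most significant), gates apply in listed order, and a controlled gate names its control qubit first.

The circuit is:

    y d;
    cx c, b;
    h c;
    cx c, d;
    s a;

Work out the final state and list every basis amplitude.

After the circuit, the state carries amplitude sqrt(2)*I/2 on |0001>, sqrt(2)*I/2 on |0010>, and 0 on every other basis state.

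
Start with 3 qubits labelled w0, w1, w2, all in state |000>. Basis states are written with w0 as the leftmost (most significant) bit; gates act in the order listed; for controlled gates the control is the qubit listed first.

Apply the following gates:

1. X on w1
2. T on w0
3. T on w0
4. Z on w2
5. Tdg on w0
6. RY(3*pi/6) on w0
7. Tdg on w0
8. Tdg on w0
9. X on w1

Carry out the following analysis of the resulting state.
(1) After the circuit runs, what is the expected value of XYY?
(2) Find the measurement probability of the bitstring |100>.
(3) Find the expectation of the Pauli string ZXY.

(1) The expectation value of XYY is 0.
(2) A full measurement returns |100> with probability 1/2.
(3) The expectation value of ZXY is 0.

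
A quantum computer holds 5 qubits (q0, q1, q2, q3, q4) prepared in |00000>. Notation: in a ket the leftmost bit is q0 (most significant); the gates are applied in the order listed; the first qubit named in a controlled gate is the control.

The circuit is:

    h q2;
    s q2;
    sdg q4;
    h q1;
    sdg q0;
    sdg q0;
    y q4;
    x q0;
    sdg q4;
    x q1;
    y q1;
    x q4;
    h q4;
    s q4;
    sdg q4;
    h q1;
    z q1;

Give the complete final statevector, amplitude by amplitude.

The resulting statevector has amplitude I/2 on |11000>, I/2 on |11001>, -1/2 on |11100>, -1/2 on |11101>, and 0 on every other basis state.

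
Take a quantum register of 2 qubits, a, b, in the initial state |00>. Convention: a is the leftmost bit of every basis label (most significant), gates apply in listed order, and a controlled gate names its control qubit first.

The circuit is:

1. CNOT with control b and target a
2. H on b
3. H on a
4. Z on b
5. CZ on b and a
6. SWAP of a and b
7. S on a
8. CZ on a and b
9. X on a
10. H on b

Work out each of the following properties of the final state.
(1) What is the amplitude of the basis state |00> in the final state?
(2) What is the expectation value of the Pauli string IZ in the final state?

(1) The final state's coefficient on |00> equals -sqrt(2)*I/2.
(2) The expectation value of IZ is 1.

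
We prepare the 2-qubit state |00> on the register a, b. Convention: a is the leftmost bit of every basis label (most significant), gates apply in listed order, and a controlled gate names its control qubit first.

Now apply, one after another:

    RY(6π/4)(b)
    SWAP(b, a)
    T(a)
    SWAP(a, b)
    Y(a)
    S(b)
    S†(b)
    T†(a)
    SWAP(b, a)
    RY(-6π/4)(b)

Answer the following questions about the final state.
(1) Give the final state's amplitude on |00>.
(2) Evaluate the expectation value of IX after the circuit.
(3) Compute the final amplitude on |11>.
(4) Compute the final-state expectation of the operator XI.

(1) The amplitude on |00> is -exp(I*pi/4)/2.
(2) The observable IX averages to -1.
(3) The amplitude on |11> is -I/2.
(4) In the final state, XI has expectation -sqrt(2)/2.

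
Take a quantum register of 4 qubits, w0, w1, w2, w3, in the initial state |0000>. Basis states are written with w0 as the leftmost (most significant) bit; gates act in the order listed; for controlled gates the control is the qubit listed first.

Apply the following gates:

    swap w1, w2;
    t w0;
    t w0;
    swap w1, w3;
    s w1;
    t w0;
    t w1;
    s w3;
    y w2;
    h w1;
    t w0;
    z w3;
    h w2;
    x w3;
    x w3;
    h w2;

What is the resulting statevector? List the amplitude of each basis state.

The final amplitudes are sqrt(2)*I/2 on |0010>, sqrt(2)*I/2 on |0110>, and 0 on every other basis state. Key observation: steps 13-16 multiply out to the identity, so the circuit reduces to the remaining gates.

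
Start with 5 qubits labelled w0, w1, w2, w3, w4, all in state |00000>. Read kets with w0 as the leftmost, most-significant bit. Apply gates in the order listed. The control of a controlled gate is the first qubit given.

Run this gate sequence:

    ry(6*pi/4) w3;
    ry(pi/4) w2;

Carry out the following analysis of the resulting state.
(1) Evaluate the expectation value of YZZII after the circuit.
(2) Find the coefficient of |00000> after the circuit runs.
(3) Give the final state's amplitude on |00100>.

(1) The expectation value of YZZII is 0.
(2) The final state's coefficient on |00000> equals -sqrt(2*sqrt(2) + 4)/4.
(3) |00100> carries amplitude -sqrt(4 - 2*sqrt(2))/4 in the final state.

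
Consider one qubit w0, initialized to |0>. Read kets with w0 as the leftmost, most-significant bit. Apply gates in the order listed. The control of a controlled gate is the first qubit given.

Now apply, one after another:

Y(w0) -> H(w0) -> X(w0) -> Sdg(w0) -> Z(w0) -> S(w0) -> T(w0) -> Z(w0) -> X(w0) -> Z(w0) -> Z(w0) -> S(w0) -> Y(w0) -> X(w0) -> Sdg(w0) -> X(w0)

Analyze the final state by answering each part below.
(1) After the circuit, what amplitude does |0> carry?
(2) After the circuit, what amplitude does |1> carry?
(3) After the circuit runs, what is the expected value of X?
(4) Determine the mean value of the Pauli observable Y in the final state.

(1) The amplitude on |0> is -sqrt(2)/2.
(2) |1> carries amplitude -sqrt(2)*exp(I*pi/4)/2 in the final state.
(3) The observable X averages to sqrt(2)/2.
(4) The expectation value of Y is sqrt(2)/2.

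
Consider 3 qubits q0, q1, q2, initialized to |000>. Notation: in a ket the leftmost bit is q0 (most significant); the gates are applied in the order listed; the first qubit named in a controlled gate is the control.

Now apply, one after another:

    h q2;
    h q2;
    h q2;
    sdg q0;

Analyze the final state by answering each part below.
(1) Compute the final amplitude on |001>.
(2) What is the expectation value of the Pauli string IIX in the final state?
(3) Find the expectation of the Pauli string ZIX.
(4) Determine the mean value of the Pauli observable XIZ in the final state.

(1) |001> carries amplitude sqrt(2)/2 in the final state. Key observation: steps 1-2 multiply out to the identity, so the circuit reduces to the remaining gates.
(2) The observable IIX averages to 1.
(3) The observable ZIX averages to 1.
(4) In the final state, XIZ has expectation 0.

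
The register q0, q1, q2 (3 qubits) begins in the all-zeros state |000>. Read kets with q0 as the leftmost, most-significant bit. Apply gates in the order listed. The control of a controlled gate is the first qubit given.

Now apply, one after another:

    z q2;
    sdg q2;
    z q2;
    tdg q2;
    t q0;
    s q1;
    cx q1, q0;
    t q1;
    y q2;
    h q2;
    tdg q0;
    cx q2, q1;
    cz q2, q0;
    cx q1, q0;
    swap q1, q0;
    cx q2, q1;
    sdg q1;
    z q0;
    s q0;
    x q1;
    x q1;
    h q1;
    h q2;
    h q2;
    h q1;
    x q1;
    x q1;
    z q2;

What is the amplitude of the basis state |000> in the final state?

The final state's coefficient on |000> equals sqrt(2)*I/2.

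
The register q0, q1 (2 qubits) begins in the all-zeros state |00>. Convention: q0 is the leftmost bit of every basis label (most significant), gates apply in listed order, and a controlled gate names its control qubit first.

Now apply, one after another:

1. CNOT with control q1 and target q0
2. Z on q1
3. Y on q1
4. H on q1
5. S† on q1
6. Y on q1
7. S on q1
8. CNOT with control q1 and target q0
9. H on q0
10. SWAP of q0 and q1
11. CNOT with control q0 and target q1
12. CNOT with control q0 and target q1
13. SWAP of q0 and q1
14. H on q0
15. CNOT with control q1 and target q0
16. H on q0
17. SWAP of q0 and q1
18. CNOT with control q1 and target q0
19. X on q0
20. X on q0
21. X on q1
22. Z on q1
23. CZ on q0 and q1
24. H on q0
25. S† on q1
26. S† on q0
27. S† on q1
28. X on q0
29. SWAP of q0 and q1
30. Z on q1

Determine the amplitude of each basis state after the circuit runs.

The final amplitudes are -sqrt(2)/2 on |00>, 0 on |01>, 0 on |10>, -sqrt(2)*I/2 on |11>. Key observation: gates 8-15 undo each other exactly, leaving only the rest of the circuit to track.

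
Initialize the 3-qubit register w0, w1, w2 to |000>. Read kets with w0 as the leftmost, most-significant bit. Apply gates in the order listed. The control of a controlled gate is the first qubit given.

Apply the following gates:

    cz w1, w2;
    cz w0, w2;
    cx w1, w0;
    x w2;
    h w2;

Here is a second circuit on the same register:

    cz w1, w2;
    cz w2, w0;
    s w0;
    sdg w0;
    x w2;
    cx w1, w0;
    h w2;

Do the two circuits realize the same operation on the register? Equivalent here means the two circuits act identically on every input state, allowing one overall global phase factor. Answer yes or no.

Yes, they are equivalent — the unitaries differ by at most a global phase.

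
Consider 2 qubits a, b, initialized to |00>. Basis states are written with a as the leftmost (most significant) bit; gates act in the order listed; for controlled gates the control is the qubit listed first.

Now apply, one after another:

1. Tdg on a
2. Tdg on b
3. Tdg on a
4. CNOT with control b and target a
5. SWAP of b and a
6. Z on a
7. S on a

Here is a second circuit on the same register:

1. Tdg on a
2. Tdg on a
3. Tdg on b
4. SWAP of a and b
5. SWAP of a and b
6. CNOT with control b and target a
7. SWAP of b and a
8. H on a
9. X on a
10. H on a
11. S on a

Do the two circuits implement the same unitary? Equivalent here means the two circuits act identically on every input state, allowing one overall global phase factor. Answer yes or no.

Yes — the two circuits implement the same unitary up to a global phase.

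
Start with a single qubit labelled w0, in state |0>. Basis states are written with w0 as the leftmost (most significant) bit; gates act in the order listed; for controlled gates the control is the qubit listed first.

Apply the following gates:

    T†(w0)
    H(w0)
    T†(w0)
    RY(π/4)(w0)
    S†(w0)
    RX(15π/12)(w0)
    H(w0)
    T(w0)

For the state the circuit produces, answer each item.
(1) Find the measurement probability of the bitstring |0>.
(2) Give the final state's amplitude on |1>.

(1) A full measurement returns |0> with probability 1/2 - sqrt(2)/4.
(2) The final state's coefficient on |1> equals sqrt(2)*(-1 - I - exp(I*pi/4) + exp(3*I*pi/4))/4.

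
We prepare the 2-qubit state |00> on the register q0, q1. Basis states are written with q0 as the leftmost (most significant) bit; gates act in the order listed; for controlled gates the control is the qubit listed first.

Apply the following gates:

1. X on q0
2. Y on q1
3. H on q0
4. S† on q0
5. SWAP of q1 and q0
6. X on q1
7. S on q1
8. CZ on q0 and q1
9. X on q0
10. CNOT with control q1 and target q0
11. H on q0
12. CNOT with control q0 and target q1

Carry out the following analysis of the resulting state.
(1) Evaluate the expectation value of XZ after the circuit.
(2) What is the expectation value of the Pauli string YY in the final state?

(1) The expectation value of XZ is 1.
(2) In the final state, YY has expectation -1.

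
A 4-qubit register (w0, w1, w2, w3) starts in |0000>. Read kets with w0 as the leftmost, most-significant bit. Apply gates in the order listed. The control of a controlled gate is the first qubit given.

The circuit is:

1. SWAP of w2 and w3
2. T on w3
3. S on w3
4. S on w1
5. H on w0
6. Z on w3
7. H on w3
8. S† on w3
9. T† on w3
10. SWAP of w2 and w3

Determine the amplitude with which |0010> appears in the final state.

The final state's coefficient on |0010> equals -exp(I*pi/4)/2.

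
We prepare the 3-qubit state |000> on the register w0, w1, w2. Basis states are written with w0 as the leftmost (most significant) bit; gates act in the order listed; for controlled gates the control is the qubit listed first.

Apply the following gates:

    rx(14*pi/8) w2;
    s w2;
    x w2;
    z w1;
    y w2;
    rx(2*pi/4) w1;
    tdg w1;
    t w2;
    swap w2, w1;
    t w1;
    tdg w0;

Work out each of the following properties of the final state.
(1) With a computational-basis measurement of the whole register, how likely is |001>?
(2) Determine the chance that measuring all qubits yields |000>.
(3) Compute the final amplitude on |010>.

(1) The probability of measuring |001> is sqrt(2)/8 + 1/4.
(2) A full measurement returns |000> with probability sqrt(2)/8 + 1/4.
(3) |010> carries amplitude -sqrt(4 - 2*sqrt(2))/4 in the final state.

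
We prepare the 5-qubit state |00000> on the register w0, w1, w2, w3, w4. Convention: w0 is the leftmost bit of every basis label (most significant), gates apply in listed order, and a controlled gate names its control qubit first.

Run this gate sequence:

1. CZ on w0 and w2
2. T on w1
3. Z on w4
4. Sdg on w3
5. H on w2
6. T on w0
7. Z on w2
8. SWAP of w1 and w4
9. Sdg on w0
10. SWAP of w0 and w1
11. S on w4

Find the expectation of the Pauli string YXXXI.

In the final state, YXXXI has expectation 0.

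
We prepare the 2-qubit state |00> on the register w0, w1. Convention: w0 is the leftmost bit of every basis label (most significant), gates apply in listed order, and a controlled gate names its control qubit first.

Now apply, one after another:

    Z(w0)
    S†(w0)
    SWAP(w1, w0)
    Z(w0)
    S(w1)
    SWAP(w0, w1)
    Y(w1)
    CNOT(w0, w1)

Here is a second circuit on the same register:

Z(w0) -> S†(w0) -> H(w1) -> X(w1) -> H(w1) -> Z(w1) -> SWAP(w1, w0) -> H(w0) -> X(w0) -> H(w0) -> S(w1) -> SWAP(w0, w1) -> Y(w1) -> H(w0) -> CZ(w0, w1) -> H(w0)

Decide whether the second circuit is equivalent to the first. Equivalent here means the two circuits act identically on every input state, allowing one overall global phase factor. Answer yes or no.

No: there is an input state on which the two circuits produce genuinely different outputs (not merely differing by a phase).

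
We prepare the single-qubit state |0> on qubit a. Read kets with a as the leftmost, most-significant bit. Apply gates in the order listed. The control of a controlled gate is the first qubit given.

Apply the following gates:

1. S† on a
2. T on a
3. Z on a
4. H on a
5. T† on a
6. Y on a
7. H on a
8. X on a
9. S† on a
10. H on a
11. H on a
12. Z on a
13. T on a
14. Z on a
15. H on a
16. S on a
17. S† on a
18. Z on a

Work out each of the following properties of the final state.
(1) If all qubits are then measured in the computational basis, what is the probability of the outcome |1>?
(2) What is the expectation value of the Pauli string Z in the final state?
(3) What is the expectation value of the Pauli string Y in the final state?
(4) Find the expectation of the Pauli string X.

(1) A full measurement returns |1> with probability 3/4.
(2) The observable Z averages to -1/2.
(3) The observable Y averages to -1/2.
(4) The observable X averages to -sqrt(2)/2.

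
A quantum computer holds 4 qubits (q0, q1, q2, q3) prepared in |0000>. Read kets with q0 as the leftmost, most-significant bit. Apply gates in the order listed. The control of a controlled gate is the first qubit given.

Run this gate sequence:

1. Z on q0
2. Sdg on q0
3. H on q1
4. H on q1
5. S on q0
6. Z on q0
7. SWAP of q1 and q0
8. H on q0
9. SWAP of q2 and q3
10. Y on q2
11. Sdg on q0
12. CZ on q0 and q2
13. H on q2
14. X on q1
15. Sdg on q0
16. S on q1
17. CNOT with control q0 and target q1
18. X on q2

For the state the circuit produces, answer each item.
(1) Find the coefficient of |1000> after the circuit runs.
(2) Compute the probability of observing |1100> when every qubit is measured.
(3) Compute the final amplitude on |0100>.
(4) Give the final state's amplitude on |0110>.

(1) The amplitude on |1000> is 1/2. Key observation: gates 1-6 undo each other exactly, leaving only the rest of the circuit to track.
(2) The probability of measuring |1100> is 0.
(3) The final state's coefficient on |0100> equals 1/2.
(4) |0110> carries amplitude -1/2 in the final state.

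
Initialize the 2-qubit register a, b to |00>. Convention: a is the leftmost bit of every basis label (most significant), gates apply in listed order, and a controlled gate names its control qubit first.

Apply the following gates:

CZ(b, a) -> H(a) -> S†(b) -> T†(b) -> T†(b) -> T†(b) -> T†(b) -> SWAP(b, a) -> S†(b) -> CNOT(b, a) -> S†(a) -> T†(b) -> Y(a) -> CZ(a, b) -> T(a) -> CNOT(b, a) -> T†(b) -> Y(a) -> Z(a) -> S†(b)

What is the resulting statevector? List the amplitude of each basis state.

The resulting statevector has amplitude sqrt(2)*exp(I*pi/4)/2 on |00>, -sqrt(2)/2 on |01>, 0 on |10>, 0 on |11>.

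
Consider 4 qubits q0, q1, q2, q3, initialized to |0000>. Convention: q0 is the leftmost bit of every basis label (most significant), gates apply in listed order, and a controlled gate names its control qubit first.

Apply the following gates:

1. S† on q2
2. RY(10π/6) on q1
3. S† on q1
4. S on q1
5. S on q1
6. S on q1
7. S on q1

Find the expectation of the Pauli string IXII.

The expectation value of IXII is 0. Key observation: steps 4-7 multiply out to the identity, so the circuit reduces to the remaining gates.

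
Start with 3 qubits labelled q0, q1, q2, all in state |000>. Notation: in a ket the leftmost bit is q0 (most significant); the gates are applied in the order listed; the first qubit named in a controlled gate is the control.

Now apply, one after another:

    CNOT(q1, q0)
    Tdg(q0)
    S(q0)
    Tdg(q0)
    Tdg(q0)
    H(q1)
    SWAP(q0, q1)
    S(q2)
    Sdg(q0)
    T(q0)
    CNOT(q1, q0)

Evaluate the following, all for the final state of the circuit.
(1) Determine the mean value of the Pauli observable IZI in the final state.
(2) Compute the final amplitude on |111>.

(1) The observable IZI averages to 1.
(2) The amplitude on |111> is 0.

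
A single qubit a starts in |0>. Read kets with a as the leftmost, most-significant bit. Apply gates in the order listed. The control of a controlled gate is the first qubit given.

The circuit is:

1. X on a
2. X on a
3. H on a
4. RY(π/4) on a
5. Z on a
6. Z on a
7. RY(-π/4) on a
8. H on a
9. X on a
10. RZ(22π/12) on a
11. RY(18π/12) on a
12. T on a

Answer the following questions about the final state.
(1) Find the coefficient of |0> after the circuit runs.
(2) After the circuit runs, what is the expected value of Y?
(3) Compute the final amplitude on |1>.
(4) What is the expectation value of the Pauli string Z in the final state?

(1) |0> carries amplitude -sqrt(2)*exp(11*I*pi/12)/2 in the final state. Key observation: steps 2-9 multiply out to the identity, so the circuit reduces to the remaining gates.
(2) The observable Y averages to sqrt(2)/2.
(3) |1> carries amplitude sqrt(2)*exp(I*pi/6)/2 in the final state.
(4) The observable Z averages to 0.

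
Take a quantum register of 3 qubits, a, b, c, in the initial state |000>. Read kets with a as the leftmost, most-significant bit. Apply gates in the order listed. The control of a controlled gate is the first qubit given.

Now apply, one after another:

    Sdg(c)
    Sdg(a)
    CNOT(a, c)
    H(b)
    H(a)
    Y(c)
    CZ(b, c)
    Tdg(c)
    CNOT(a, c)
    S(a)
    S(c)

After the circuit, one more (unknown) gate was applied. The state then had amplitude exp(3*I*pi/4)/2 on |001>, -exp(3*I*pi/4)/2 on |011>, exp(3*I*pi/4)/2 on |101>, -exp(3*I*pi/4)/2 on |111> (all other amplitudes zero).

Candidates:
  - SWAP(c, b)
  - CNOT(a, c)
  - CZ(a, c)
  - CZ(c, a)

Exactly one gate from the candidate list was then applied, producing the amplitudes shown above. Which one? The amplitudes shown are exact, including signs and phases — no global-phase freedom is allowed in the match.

It was CNOT(a, c) that produced the state shown.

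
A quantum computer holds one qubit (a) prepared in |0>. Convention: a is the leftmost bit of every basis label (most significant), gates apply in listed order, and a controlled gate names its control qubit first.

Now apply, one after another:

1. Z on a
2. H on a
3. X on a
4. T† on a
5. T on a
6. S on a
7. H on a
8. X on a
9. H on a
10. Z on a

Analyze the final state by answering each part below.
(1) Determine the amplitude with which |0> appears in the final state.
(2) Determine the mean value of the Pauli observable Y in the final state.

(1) The final state's coefficient on |0> equals sqrt(2)/2.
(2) In the final state, Y has expectation 1.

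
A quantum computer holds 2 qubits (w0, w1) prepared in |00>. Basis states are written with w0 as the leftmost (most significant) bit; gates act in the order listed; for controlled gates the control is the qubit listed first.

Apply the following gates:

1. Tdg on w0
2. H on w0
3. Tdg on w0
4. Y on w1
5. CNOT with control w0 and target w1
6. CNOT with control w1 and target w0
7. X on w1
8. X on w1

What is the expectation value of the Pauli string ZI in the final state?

The observable ZI averages to -1. Key observation: steps 7-8 multiply out to the identity, so the circuit reduces to the remaining gates.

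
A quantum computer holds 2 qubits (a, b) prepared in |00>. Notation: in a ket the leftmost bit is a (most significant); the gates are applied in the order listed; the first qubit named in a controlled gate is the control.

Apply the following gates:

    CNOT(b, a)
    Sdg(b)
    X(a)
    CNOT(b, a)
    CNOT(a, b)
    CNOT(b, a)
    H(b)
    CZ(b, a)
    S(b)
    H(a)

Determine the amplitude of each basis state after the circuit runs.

The final amplitudes are 1/2 on |00>, -I/2 on |01>, 1/2 on |10>, -I/2 on |11>.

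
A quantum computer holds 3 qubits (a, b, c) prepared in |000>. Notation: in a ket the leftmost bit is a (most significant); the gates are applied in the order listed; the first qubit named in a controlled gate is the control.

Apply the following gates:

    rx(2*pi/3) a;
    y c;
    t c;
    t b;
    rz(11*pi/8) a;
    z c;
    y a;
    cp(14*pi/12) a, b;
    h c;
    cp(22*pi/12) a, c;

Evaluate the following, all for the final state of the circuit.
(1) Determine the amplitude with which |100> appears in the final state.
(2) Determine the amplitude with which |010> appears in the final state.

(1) The final state's coefficient on |100> equals -sqrt(2)*exp(9*I*pi/16)/4.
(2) The final state's coefficient on |010> equals 0.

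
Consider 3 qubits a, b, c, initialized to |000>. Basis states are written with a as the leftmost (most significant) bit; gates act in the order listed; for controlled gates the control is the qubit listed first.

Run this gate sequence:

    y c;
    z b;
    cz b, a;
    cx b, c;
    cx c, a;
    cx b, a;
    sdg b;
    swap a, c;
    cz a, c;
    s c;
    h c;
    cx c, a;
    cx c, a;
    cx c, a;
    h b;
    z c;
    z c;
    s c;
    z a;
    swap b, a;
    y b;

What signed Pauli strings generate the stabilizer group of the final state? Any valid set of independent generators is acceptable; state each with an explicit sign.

The final state is stabilized by the group generated by +XII, -IXY, +IZZ; other independent generating sets are equally valid. Key observation: gates 12-13 undo each other exactly, leaving only the rest of the circuit to track.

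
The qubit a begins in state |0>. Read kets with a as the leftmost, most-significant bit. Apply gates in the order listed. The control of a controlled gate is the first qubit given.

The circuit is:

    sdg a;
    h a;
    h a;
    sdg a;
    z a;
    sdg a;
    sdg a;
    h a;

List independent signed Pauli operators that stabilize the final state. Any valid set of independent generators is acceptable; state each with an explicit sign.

The final state is stabilized by the group generated by +X; other independent generating sets are equally valid.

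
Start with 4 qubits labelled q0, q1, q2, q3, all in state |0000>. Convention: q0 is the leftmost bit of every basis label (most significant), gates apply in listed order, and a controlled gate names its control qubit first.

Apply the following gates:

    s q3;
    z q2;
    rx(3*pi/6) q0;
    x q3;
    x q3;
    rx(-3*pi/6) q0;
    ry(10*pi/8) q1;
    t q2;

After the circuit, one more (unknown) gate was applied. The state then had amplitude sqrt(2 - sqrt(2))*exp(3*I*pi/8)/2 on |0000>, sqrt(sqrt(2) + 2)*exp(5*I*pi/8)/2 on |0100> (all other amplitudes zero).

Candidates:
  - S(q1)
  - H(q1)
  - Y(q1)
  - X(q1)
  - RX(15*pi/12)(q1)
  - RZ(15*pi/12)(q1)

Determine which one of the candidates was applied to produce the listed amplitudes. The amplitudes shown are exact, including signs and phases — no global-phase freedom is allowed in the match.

It was RZ(15*pi/12)(q1) that produced the state shown. Key observation: the block from step 3 through step 6 cancels to the identity and can be dropped.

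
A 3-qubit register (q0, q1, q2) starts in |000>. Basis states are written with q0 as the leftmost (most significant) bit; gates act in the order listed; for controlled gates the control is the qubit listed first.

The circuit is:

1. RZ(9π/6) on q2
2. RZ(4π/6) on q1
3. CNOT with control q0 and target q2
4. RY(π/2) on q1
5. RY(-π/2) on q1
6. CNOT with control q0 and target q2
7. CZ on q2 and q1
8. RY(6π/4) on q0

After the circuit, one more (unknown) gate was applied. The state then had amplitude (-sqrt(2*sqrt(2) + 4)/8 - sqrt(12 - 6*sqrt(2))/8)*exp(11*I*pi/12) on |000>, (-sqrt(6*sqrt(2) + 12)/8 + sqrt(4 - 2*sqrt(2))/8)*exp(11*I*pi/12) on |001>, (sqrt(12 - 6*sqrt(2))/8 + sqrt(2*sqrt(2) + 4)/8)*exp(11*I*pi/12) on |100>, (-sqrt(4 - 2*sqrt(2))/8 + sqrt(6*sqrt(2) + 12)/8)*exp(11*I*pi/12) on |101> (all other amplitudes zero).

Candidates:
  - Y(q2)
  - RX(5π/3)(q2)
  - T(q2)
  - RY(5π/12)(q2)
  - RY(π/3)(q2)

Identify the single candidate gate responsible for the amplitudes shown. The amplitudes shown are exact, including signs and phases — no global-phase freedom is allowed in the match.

The applied gate was RY(5π/12)(q2).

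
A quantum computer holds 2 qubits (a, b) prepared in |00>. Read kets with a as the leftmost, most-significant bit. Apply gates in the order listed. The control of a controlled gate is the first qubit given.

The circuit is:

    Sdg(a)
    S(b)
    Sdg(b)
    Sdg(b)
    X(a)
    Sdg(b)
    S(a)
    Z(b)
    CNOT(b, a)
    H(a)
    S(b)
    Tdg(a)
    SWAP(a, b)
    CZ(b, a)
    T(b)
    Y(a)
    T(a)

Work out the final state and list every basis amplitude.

After the circuit, the state carries amplitude 0 on |00>, 0 on |01>, -sqrt(2)*exp(I*pi/4)/2 on |10>, sqrt(2)*exp(I*pi/4)/2 on |11>.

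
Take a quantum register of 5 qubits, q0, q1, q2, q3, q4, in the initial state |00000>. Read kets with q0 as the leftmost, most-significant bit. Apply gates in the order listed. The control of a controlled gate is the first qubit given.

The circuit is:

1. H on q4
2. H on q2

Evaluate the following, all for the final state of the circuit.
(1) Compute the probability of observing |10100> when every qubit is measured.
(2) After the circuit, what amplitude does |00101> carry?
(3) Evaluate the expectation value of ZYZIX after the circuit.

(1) The probability of measuring |10100> is 0.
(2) The final state's coefficient on |00101> equals 1/2.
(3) The observable ZYZIX averages to 0.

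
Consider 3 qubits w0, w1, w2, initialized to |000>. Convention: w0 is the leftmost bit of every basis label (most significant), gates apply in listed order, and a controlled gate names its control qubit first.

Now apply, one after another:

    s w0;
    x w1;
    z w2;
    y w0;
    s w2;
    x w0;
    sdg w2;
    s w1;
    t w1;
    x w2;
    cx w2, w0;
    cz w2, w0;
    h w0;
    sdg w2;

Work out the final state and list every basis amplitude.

The resulting statevector has amplitude -sqrt(2)*exp(3*I*pi/4)/2 on |011>, sqrt(2)*exp(3*I*pi/4)/2 on |111>, and 0 on every other basis state.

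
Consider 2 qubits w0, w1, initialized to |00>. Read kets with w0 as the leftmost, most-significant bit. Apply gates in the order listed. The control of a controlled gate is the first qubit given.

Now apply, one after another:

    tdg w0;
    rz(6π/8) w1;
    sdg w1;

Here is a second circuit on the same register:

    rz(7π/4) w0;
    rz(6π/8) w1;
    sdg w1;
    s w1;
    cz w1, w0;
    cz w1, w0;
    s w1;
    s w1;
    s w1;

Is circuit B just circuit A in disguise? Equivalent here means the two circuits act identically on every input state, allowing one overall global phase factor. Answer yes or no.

Yes: on every input state the two circuits agree up to one overall phase factor.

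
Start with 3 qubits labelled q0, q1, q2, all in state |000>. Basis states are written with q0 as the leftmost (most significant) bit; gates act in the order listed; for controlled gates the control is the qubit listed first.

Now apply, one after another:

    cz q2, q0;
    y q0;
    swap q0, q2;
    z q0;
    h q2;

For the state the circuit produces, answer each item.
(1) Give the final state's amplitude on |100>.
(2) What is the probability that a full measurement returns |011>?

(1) |100> carries amplitude 0 in the final state.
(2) Outcome |011> occurs with probability 0.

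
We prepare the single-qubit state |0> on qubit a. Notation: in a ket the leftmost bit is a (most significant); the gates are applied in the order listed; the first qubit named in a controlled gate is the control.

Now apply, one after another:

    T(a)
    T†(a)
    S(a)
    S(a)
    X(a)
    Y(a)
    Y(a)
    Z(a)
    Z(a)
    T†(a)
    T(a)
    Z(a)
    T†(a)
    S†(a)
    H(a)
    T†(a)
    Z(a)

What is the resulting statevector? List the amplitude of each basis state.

The resulting statevector has amplitude sqrt(2)*exp(I*pi/4)/2 on |0>, sqrt(2)/2 on |1>.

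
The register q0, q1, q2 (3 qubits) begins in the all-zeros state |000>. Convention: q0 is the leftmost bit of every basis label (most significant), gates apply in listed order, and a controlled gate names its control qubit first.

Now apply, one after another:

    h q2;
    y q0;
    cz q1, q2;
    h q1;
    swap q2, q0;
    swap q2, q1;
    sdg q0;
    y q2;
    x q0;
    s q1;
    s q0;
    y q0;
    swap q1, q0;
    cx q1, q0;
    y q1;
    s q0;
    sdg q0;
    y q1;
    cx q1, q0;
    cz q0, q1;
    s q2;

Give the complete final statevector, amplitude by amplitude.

The final amplitudes are 0 on |000>, 0 on |001>, 0 on |010>, 0 on |011>, I/2 on |100>, 1/2 on |101>, -I/2 on |110>, -1/2 on |111>.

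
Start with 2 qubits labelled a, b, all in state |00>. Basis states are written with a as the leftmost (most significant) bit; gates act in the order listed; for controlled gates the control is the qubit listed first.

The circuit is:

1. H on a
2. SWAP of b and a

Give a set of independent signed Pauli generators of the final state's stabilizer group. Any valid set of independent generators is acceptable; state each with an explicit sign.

The final state is stabilized by the group generated by +IX, +ZI; other independent generating sets are equally valid.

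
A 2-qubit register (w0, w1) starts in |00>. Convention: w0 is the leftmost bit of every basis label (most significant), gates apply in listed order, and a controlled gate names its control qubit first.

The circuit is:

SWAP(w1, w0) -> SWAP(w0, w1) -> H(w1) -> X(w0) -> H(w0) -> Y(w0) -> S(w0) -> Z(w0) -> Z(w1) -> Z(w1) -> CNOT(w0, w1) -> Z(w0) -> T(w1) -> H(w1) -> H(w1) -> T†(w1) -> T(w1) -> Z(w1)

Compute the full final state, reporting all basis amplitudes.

The final amplitudes are I/2 on |00>, -exp(3*I*pi/4)/2 on |01>, -1/2 on |10>, exp(I*pi/4)/2 on |11>. Key observation: gates 13-16 undo each other exactly, leaving only the rest of the circuit to track.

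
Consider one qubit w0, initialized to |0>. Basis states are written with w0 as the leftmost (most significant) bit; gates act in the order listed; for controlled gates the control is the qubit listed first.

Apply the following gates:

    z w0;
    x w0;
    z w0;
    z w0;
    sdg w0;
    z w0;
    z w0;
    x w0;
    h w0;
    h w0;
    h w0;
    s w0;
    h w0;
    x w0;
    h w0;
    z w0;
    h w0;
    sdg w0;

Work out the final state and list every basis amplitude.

After the circuit, the state carries amplitude 1/2 - I/2 on |0>, -1/2 + I/2 on |1>.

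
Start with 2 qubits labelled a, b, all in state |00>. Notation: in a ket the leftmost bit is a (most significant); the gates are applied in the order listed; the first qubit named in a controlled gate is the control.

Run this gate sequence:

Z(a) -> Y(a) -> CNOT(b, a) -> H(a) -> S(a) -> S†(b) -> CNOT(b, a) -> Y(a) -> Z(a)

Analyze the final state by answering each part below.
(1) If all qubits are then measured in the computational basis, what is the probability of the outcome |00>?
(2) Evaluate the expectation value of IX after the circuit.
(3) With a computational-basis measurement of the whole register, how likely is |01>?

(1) The probability of measuring |00> is 1/2.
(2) The expectation value of IX is 0.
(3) Outcome |01> occurs with probability 0.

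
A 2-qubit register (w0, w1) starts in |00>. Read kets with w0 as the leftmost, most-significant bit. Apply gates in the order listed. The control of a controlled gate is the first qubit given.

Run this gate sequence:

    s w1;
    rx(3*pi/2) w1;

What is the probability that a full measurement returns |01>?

A full measurement returns |01> with probability 1/2.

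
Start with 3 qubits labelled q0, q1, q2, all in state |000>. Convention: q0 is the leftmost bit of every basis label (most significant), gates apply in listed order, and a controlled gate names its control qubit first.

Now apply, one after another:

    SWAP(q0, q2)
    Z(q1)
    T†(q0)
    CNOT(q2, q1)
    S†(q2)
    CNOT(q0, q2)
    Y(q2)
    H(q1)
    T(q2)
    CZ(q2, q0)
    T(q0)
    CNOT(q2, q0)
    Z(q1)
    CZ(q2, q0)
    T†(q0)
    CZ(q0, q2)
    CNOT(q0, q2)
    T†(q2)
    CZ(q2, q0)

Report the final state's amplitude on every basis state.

The final amplitudes are sqrt(2)*I/2 on |100>, -sqrt(2)*I/2 on |110>, and 0 on every other basis state.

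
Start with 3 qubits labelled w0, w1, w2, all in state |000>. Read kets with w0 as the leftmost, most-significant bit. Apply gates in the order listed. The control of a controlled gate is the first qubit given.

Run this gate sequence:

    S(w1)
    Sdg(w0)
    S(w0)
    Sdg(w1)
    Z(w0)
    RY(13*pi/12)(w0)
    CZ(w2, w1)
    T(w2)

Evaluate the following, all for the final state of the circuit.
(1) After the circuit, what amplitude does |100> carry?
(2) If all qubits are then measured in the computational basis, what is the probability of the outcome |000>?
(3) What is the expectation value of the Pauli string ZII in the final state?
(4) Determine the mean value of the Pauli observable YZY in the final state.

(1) |100> carries amplitude sqrt(2 - sqrt(2))/4 + sqrt(3*sqrt(2) + 6)/4 in the final state.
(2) The probability of measuring |000> is -sqrt(6)/8 - sqrt(2)/8 + 1/2.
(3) The observable ZII averages to -sqrt(6)/4 - sqrt(2)/4.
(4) The observable YZY averages to 0.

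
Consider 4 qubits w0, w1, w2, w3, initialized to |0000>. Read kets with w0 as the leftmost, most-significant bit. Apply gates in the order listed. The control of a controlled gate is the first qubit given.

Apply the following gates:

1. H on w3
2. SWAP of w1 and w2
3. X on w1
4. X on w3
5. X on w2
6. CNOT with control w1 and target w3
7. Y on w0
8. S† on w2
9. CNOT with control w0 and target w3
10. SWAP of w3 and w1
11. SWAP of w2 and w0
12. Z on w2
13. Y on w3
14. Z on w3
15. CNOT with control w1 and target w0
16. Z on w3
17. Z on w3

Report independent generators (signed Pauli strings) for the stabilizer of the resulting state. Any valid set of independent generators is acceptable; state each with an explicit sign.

The final state is stabilized by the group generated by +XXII, -ZZII, -IIZI, +IIIZ; other independent generating sets are equally valid.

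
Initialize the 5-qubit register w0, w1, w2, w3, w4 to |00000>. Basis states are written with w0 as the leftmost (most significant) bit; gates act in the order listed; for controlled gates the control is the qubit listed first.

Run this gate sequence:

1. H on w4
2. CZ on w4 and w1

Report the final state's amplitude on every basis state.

After the circuit, the state carries amplitude sqrt(2)/2 on |00000>, sqrt(2)/2 on |00001>, and 0 on every other basis state.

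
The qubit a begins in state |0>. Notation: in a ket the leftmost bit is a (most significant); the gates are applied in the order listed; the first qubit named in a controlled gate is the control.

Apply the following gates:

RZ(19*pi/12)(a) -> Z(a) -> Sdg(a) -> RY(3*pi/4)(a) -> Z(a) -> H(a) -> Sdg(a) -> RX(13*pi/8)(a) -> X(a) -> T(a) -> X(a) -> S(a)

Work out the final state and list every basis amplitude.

The resulting statevector has amplitude sqrt(2)*sqrt(sqrt(2)/4 + 1/2)*exp(-13*I*pi/24)*cos(3*pi/16)/2 - sqrt(2)*sqrt(1/2 - sqrt(2)/4)*exp(-13*I*pi/24)*sin(3*pi/16)/2 - sqrt(2)*sqrt(1/2 - sqrt(2)/4)*exp(-13*I*pi/24)*cos(3*pi/16)/2 - sqrt(2)*sqrt(sqrt(2)/4 + 1/2)*exp(-13*I*pi/24)*sin(3*pi/16)/2 on |0>, sqrt(2)*sqrt(1/2 - sqrt(2)/4)*exp(-19*I*pi/24)*sin(3*pi/16)/2 - sqrt(2)*sqrt(1/2 - sqrt(2)/4)*exp(-19*I*pi/24)*cos(3*pi/16)/2 - sqrt(2)*sqrt(sqrt(2)/4 + 1/2)*exp(-19*I*pi/24)*sin(3*pi/16)/2 - sqrt(2)*sqrt(sqrt(2)/4 + 1/2)*exp(-19*I*pi/24)*cos(3*pi/16)/2 on |1>.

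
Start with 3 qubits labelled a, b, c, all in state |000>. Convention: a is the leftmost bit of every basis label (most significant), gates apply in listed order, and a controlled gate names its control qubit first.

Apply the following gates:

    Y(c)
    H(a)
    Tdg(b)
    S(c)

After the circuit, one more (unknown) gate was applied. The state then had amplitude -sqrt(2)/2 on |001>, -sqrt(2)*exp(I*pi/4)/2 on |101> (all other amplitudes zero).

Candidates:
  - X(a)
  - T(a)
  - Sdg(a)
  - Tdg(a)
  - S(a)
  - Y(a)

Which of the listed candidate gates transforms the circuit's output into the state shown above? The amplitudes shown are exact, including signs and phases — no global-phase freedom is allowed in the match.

It was T(a) that produced the state shown.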